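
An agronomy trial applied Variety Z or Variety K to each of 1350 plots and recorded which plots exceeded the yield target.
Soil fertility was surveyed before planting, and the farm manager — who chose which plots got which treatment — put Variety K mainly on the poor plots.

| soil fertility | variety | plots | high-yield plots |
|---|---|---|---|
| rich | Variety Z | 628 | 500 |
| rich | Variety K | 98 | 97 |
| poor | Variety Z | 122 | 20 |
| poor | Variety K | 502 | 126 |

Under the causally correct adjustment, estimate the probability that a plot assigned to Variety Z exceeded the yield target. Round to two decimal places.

0.50

Within every soil fertility level Variety K has the higher rate, yet pooled Variety Z does — Simpson's reversal.
Since soil fertility is a pre-existing factor (not a product of the variety) and it affects the outcome on its own, it is a confounder. The stratified rates, not the pooled rate, identify the causal effect.
Standardising Variety Z to the population soil fertility mix: 0.538·500/628 + 0.462·20/122 = 0.504.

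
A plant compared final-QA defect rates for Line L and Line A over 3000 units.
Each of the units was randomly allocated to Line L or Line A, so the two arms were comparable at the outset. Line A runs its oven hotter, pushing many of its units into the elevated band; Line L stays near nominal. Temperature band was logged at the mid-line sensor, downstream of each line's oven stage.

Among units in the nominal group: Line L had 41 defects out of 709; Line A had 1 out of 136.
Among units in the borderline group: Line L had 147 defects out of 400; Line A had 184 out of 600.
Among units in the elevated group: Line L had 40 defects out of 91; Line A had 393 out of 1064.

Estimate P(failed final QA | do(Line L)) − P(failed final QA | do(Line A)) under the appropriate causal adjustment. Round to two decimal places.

The in-process temperature band-specific comparison favours Line A throughout, but the pooled figures favour Line L. The question is whether to condition on in-process temperature band.
Because the line influences in-process temperature band, in-process temperature band is a post-treatment mediator, not a confounder. Stratifying on it would bias the estimate; the causal effect is the crude pooled difference.
The causal difference is the pooled difference: 0.190 − 0.321 = -0.131.

-0.13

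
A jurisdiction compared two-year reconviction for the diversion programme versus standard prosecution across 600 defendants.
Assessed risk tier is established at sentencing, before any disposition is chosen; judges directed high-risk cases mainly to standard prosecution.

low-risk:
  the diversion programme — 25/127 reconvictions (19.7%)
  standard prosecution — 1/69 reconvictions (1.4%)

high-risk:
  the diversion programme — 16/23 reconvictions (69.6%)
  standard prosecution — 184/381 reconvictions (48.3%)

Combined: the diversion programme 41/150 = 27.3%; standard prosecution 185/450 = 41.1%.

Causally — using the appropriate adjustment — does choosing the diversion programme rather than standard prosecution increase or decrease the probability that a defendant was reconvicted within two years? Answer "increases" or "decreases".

increases

Within every assessed risk tier level standard prosecution has the lower rate, yet pooled the diversion programme does — Simpson's reversal.
Here assessed risk tier is a common cause — it drives both which disposition a case falls under and the outcome. The crude comparison mixes populations; the stratum-specific rates are the causally relevant ones.
Within each level — low-risk: 19.7% vs 1.4%; high-risk: 69.6% vs 48.3% — standard prosecution is lower every time.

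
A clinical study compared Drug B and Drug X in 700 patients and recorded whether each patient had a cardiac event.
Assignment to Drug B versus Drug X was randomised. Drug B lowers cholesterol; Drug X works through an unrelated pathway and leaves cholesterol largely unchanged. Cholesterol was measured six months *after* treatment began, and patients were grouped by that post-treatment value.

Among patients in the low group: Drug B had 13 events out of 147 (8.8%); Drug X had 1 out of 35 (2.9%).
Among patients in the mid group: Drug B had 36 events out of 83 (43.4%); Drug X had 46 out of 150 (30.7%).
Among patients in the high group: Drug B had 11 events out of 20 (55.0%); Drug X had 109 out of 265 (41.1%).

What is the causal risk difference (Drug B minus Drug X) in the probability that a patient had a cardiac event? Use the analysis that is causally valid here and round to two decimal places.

Cholesterol is recorded after the drug and is itself shifted by it — it sits on the causal path from drug to outcome. Conditioning on a mediator would strip out part of the effect we want; the pooled comparison gives the total causal effect.
The causal difference is the pooled difference: 0.240 − 0.347 = -0.107.

-0.11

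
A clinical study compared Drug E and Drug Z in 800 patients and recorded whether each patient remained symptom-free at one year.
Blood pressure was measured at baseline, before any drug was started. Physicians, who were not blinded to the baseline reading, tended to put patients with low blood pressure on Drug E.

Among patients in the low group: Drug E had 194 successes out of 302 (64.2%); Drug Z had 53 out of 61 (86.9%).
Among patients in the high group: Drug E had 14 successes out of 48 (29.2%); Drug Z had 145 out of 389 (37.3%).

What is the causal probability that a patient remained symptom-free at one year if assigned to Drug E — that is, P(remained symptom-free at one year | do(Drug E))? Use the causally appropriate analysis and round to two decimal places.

0.45

Nothing the drug does changes blood pressure; the imbalance is an allocation artefact. With blood pressure also predicting the outcome, the pooled figure is confounded, and the within-stratum comparison is the causal one.
Standardising Drug E to the population blood pressure mix: 0.454·194/302 + 0.546·14/48 = 0.451.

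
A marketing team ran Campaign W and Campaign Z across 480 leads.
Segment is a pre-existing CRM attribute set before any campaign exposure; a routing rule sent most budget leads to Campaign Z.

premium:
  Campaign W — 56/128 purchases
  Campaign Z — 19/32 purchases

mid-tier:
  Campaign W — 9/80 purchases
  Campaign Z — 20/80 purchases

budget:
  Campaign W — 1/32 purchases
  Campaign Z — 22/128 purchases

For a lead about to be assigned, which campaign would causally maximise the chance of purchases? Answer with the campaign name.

Nothing the campaign does changes customer segment; the imbalance is an allocation artefact. With customer segment also predicting the outcome, the pooled figure is confounded, and the within-stratum comparison is the causal one.
Within each level — premium: 43.8% vs 59.4%; mid-tier: 11.2% vs 25.0%; budget: 3.1% vs 17.2% — Campaign Z is higher every time.

Campaign Z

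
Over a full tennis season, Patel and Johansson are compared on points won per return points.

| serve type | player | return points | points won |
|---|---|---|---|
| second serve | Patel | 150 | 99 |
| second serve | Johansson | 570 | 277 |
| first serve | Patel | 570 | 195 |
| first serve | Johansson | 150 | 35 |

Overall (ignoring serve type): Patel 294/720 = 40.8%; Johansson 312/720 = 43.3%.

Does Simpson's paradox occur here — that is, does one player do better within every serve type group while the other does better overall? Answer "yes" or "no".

Within each serve type level (second serve 66.0% vs 48.6%; first serve 34.2% vs 23.3%), Patel has the higher rate every time. Pooled: 40.8% vs 43.3% — Johansson has the higher rate overall. The two comparisons disagree.

yes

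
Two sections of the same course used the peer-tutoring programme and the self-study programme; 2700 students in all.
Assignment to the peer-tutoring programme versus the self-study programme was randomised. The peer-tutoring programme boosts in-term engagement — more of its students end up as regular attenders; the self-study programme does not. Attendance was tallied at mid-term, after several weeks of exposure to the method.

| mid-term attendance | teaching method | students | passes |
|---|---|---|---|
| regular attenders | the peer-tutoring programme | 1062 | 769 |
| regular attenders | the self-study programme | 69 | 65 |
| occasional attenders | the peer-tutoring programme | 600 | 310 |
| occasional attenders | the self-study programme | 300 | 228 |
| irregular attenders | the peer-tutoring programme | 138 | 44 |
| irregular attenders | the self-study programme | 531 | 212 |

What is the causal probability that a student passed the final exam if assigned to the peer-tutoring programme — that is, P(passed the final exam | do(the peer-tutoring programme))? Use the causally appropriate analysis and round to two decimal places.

0.62

Mid-term attendance lies on the pathway teaching method → mid-term attendance → outcome, so adjusting for it blocks the indirect effect. For the total causal effect of teaching method, use the unadjusted pooled rates.
So P(outcome | do(the peer-tutoring programme)) is just the pooled rate for the peer-tutoring programme: 1123/1800 = 0.624.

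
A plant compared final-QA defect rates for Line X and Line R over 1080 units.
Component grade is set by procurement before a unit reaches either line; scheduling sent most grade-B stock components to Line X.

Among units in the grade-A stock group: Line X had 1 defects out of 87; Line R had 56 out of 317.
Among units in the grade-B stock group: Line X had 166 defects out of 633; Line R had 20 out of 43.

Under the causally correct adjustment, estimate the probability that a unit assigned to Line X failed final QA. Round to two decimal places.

Component grade differs across lines for reasons unrelated to any effect of the line itself, and it separately predicts the outcome — a classic confounder. We must compare within component grade levels.
Standardising Line X to the population component grade mix: 0.374·1/87 + 0.626·166/633 = 0.168.

0.17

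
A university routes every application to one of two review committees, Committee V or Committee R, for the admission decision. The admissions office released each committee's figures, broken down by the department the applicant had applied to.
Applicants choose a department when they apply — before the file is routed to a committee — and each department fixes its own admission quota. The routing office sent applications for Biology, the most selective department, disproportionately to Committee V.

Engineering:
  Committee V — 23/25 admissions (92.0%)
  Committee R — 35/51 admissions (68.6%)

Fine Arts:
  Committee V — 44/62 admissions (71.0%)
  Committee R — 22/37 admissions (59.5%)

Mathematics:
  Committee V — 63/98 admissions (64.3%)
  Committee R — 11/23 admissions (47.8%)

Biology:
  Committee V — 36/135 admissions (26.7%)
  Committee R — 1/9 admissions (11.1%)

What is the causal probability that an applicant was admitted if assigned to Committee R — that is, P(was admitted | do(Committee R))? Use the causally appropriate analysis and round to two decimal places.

Committee V is higher inside every department stratum but Committee R is higher in aggregate. Whether to stratify depends on how department relates to the review committee.
Since department is a pre-existing factor (not a product of the review committee) and it affects the outcome on its own, it is a confounder. The stratified rates, not the pooled rate, identify the causal effect.
Standardising Committee R to the population department mix: 0.173·35/51 + 0.225·22/37 + 0.275·11/23 + 0.327·1/9 = 0.420.

0.42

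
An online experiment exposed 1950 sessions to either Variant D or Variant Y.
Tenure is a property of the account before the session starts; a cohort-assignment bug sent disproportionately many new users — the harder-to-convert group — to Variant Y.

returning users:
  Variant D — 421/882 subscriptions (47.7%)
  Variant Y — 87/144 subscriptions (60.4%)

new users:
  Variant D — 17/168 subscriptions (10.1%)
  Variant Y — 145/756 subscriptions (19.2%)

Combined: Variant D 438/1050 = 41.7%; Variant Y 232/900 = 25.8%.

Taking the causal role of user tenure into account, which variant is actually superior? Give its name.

User tenure is set before the variant has any effect — it is not caused by the variant — and it independently drives the outcome. That makes it a confounder, so the causal comparison is within user tenure levels.
Within each level — returning users: 47.7% vs 60.4%; new users: 10.1% vs 19.2% — Variant Y is higher every time.

Variant Y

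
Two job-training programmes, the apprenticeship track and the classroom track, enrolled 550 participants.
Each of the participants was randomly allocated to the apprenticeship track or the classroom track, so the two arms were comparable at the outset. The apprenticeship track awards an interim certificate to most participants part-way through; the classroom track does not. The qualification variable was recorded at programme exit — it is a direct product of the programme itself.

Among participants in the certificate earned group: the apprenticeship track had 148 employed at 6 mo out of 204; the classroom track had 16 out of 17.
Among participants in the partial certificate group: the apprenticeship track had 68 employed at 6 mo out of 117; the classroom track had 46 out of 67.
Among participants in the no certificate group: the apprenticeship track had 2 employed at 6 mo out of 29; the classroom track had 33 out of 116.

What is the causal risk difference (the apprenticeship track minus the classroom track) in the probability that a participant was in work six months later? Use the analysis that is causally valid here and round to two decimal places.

+0.15

Qualification attained during the programme is downstream of the programme. One should not condition on a consequence of treatment, so the overall rates are the right comparison.
The causal difference is the pooled difference: 0.623 − 0.475 = +0.148.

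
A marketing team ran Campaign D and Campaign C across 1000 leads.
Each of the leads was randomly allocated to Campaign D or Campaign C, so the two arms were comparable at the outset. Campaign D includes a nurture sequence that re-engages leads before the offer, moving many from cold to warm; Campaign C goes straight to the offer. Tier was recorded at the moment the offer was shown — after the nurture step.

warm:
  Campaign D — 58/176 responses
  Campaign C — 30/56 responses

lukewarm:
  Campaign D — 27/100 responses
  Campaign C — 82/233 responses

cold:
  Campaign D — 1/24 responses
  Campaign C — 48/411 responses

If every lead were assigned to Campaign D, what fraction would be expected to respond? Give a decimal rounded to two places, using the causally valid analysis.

Campaign C is higher inside every engagement tier stratum but Campaign D is higher in aggregate. Whether to stratify depends on how engagement tier relates to the campaign.
Stratifying would compare campaigns among leads the campaigns themselves sorted into engagement tier groups — a form of selection on an intermediate. The unconditioned pooled rates give the total causal effect.
So P(outcome | do(Campaign D)) is just the pooled rate for Campaign D: 86/300 = 0.287.

0.29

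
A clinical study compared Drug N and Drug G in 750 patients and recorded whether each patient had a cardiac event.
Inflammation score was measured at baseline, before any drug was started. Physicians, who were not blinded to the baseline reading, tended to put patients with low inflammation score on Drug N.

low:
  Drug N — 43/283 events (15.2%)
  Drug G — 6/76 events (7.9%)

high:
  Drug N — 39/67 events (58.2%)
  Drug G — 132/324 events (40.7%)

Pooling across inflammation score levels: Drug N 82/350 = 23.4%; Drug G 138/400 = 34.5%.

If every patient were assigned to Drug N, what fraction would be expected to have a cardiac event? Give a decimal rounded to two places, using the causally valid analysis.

0.38

Since inflammation score is a pre-existing factor (not a product of the drug) and it affects the outcome on its own, it is a confounder. The stratified rates, not the pooled rate, identify the causal effect.
Standardising Drug N to the population inflammation score mix: 0.479·43/283 + 0.521·39/67 = 0.376.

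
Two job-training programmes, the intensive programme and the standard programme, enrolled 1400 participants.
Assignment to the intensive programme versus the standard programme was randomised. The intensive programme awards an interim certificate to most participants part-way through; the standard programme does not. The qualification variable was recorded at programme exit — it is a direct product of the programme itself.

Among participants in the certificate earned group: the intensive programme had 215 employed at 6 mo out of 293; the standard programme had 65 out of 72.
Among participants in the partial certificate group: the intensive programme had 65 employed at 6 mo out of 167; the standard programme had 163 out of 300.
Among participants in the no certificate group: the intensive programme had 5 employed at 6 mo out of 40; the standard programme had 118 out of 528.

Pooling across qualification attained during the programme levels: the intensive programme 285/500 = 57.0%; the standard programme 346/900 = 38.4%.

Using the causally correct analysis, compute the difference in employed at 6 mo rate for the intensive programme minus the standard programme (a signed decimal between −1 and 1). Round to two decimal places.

+0.19

Qualification attained during the programme lies on the pathway programme → qualification attained during the programme → outcome, so adjusting for it blocks the indirect effect. For the total causal effect of programme, use the unadjusted pooled rates.
The causal difference is the pooled difference: 0.570 − 0.384 = +0.186.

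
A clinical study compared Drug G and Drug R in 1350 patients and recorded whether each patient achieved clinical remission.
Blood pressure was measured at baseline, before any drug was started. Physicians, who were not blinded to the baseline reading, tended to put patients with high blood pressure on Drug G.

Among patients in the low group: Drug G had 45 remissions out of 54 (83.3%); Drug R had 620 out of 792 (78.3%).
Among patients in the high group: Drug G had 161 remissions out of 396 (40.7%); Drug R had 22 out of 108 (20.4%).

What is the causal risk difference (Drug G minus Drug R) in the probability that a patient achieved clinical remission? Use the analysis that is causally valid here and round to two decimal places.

+0.11

Within every blood pressure level Drug G has the higher rate, yet pooled Drug R does — Simpson's reversal.
Here blood pressure is a common cause — it drives both which drug a case falls under and the outcome. The crude comparison mixes populations; the stratum-specific rates are the causally relevant ones.
Adjusting over the population distribution of blood pressure: 0.627·(0.833−0.783) + 0.373·(0.407−0.204) = +0.107.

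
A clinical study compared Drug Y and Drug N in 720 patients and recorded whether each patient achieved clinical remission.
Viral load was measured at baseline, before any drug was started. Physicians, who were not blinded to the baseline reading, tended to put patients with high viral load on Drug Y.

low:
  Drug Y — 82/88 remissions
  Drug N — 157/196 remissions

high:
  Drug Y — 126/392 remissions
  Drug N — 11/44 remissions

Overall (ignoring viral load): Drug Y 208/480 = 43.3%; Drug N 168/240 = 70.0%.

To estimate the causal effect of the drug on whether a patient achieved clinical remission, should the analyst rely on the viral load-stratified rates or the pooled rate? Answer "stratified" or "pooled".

stratified

The viral load-specific comparison favours Drug Y throughout, but the pooled figures favour Drug N. The question is whether to condition on viral load.
The imbalance in viral load arose from how patients were allocated, not from anything the drug did; and viral load independently affects the outcome. The pooled gap is confounded — condition on viral load.
Within each level — low: 93.2% vs 80.1%; high: 32.1% vs 25.0% — Drug Y is higher every time.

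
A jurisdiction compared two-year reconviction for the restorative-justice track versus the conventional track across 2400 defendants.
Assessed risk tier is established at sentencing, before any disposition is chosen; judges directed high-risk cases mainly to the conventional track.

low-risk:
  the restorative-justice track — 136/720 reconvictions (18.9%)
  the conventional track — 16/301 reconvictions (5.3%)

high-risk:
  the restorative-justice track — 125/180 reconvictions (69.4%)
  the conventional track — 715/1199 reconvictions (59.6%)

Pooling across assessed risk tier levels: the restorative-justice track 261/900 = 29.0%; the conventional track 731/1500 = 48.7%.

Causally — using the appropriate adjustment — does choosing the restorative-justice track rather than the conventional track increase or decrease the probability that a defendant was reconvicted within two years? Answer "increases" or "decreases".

The assessed risk tier-specific comparison favours the conventional track throughout, but the pooled figures favour the restorative-justice track. The question is whether to condition on assessed risk tier.
Assessed risk tier differs across dispositions for reasons unrelated to any effect of the disposition itself, and it separately predicts the outcome — a classic confounder. We must compare within assessed risk tier levels.
Within each level — low-risk: 18.9% vs 5.3%; high-risk: 69.4% vs 59.6% — the conventional track is lower every time.

increases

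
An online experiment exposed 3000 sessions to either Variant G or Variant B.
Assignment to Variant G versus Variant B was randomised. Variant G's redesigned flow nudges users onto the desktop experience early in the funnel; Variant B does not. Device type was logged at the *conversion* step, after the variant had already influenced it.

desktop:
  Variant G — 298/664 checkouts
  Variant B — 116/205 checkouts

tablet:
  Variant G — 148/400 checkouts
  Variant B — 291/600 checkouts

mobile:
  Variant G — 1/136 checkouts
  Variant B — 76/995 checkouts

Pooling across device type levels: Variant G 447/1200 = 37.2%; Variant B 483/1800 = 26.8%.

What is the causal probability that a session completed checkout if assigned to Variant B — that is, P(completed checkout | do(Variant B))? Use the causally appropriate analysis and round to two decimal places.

0.27

The distribution of device type is itself part of what the variant does — it is an intermediate outcome. Holding it fixed would remove that part of the effect; the total effect is the pooled difference.
So P(outcome | do(Variant B)) is just the pooled rate for Variant B: 483/1800 = 0.268.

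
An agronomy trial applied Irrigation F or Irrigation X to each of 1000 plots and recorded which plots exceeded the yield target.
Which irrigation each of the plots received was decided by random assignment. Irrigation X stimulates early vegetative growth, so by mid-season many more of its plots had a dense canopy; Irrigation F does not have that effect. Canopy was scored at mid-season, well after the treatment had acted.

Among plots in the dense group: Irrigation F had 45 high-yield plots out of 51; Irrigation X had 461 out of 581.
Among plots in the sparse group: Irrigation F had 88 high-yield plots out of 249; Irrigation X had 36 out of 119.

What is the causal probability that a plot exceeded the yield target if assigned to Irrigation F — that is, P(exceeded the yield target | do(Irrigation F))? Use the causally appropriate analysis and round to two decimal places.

Irrigation F is higher inside every mid-season canopy stratum but Irrigation X is higher in aggregate. Whether to stratify depends on how mid-season canopy relates to the irrigation.
Mid-season canopy here is a post-treatment variable shaped by the irrigation; conditioning on it would introduce bias rather than remove it. The overall comparison is the causal one.
So P(outcome | do(Irrigation F)) is just the pooled rate for Irrigation F: 133/300 = 0.443.

0.44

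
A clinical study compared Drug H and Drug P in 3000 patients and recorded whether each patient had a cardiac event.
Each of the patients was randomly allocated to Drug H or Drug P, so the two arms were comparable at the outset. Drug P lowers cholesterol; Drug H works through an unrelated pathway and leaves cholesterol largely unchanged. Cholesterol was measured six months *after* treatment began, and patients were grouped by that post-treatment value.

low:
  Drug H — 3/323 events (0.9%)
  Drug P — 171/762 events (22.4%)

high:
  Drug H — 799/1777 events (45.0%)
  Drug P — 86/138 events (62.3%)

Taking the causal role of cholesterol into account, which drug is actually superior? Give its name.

Drug P

Drug H is lower inside every cholesterol stratum but Drug P is lower in aggregate. Whether to stratify depends on how cholesterol relates to the drug.
Because the drug influences cholesterol, cholesterol is a post-treatment mediator, not a confounder. Stratifying on it would bias the estimate; the causal effect is the crude pooled difference.
Pooled: Drug H 38.2% vs Drug P 28.6%; Drug P is lower overall.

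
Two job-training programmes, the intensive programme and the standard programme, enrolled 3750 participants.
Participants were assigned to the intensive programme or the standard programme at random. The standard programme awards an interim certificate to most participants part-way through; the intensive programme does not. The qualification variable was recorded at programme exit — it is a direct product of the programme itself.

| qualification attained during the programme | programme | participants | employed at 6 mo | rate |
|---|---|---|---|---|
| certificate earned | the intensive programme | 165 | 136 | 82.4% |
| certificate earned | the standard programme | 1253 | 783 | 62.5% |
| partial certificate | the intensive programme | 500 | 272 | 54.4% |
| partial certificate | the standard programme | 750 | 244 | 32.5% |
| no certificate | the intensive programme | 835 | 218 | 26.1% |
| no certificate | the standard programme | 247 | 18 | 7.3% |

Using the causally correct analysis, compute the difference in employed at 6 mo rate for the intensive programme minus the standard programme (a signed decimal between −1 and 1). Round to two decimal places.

-0.05

The stratified and pooled comparisons disagree (the intensive programme wins within each qualification attained during the programme; the standard programme wins overall), so the answer turns on the causal role of qualification attained during the programme.
Qualification attained during the programme here is a post-treatment variable shaped by the programme; conditioning on it would introduce bias rather than remove it. The overall comparison is the causal one.
The causal difference is the pooled difference: 0.417 − 0.464 = -0.047.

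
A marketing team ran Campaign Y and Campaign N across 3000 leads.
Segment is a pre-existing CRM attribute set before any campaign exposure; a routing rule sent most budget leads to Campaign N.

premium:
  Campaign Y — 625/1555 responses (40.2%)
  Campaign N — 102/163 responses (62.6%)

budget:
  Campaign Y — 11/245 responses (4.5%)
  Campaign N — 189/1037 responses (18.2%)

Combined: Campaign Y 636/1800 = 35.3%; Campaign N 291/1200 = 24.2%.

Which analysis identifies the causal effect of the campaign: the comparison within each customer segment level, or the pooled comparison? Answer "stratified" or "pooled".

stratified

Within every customer segment level Campaign N has the higher rate, yet pooled Campaign Y does — Simpson's reversal.
The imbalance in customer segment arose from how leads were allocated, not from anything the campaign did; and customer segment independently affects the outcome. The pooled gap is confounded — condition on customer segment.
Within each level — premium: 40.2% vs 62.6%; budget: 4.5% vs 18.2% — Campaign N is higher every time.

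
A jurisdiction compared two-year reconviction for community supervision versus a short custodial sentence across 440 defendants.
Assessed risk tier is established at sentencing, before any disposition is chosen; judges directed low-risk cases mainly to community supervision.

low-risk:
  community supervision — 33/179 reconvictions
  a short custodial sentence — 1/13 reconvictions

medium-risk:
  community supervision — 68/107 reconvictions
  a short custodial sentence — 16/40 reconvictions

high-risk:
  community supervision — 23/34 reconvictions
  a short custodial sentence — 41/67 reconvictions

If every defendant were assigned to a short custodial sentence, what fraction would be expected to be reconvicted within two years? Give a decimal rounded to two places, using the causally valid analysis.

0.31

a short custodial sentence is lower inside every assessed risk tier stratum but community supervision is lower in aggregate. Whether to stratify depends on how assessed risk tier relates to the disposition.
The imbalance in assessed risk tier arose from how defendants were allocated, not from anything the disposition did; and assessed risk tier independently affects the outcome. The pooled gap is confounded — condition on assessed risk tier.
Standardising a short custodial sentence to the population assessed risk tier mix: 0.436·1/13 + 0.334·16/40 + 0.230·41/67 = 0.308.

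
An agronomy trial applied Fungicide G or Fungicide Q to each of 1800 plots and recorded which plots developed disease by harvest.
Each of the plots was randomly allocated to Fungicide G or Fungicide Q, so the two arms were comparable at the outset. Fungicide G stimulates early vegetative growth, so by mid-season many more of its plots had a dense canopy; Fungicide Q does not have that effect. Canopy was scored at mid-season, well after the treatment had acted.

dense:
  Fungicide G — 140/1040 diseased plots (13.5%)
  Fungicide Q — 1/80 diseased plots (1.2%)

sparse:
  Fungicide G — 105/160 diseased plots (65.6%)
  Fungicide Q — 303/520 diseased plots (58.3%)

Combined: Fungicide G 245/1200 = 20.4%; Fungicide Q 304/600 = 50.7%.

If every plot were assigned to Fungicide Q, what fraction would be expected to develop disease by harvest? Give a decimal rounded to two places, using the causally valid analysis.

The mid-season canopy-specific comparison favours Fungicide Q throughout, but the pooled figures favour Fungicide G. The question is whether to condition on mid-season canopy.
Because the fungicide influences mid-season canopy, mid-season canopy is a post-treatment mediator, not a confounder. Stratifying on it would bias the estimate; the causal effect is the crude pooled difference.
So P(outcome | do(Fungicide Q)) is just the pooled rate for Fungicide Q: 304/600 = 0.507.

0.51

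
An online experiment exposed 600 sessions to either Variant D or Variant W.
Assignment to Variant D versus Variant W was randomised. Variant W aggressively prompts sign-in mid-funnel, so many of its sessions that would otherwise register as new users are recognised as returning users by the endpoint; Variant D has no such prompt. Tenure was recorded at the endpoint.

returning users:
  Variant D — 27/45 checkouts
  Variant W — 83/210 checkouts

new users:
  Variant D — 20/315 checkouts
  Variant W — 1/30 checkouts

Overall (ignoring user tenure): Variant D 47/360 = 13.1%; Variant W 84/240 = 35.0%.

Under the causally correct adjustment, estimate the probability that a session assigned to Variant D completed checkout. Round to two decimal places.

The user tenure-specific comparison favours Variant D throughout, but the pooled figures favour Variant W. The question is whether to condition on user tenure.
Stratifying would compare variants among sessions the variants themselves sorted into user tenure groups — a form of selection on an intermediate. The unconditioned pooled rates give the total causal effect.
So P(outcome | do(Variant D)) is just the pooled rate for Variant D: 47/360 = 0.131.

0.13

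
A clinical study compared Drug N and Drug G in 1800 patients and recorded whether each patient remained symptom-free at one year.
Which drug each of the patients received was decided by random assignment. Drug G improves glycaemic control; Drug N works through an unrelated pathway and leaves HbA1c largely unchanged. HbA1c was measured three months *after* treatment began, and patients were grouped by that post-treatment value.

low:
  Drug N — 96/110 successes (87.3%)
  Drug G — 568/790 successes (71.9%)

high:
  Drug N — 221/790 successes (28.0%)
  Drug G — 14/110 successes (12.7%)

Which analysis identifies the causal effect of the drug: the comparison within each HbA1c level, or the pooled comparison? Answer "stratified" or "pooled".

pooled

Within every HbA1c level Drug N has the higher rate, yet pooled Drug G does — Simpson's reversal.
Because the drug influences HbA1c, HbA1c is a post-treatment mediator, not a confounder. Stratifying on it would bias the estimate; the causal effect is the crude pooled difference.
Pooled: Drug N 35.2% vs Drug G 64.7%; Drug G is higher overall.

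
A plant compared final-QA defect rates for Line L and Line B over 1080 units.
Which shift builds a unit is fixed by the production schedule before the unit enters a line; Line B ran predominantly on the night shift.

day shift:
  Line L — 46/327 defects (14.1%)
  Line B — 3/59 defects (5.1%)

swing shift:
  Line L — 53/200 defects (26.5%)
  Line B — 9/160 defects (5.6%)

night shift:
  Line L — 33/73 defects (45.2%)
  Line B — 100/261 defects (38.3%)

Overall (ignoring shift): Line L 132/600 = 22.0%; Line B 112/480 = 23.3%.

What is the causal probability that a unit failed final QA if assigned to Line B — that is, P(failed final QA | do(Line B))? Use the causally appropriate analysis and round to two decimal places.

Shift is set before the line has any effect — it is not caused by the line — and it independently drives the outcome. That makes it a confounder, so the causal comparison is within shift levels.
Standardising Line B to the population shift mix: 0.357·3/59 + 0.333·9/160 + 0.309·100/261 = 0.155.

0.16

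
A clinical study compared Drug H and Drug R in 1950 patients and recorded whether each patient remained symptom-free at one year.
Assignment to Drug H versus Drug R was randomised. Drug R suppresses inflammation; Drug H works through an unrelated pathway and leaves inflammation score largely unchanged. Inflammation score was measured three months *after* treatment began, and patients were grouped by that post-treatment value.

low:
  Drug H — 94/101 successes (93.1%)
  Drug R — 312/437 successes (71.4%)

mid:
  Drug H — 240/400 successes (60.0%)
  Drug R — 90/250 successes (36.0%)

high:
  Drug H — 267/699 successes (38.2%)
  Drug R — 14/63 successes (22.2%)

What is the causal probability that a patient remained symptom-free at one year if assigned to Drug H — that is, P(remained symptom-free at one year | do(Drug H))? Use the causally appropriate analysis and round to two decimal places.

Inflammation score here is a post-treatment variable shaped by the drug; conditioning on it would introduce bias rather than remove it. The overall comparison is the causal one.
So P(outcome | do(Drug H)) is just the pooled rate for Drug H: 601/1200 = 0.501.

0.50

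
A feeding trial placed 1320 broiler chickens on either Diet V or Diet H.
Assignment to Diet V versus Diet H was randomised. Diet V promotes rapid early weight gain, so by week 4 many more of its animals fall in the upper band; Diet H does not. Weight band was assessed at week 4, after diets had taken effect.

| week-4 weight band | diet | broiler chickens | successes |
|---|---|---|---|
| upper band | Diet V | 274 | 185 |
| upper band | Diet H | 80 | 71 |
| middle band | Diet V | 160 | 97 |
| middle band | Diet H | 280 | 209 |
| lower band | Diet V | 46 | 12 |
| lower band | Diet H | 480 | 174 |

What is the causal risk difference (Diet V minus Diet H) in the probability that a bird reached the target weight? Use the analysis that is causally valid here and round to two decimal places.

+0.07

The week-4 weight band-specific comparison favours Diet H throughout, but the pooled figures favour Diet V. The question is whether to condition on week-4 weight band.
Week-4 weight band here is a post-treatment variable shaped by the diet; conditioning on it would introduce bias rather than remove it. The overall comparison is the causal one.
The causal difference is the pooled difference: 0.613 − 0.540 = +0.072.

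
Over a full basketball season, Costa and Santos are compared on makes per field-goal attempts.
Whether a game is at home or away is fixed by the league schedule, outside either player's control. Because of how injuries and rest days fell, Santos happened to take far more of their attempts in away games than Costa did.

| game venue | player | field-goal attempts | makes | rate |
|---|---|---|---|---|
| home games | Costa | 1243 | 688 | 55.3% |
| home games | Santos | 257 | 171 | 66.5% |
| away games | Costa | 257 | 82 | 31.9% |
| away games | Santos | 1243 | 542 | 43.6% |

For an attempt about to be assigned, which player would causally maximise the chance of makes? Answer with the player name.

The stratified and pooled comparisons disagree (Santos wins within each game venue; Costa wins overall), so the answer turns on the causal role of game venue.
Game venue is set before the player has any effect — it is not caused by the player — and it independently drives the outcome. That makes it a confounder, so the causal comparison is within game venue levels.
Within each level — home games: 55.3% vs 66.5%; away games: 31.9% vs 43.6% — Santos is higher every time.

Santos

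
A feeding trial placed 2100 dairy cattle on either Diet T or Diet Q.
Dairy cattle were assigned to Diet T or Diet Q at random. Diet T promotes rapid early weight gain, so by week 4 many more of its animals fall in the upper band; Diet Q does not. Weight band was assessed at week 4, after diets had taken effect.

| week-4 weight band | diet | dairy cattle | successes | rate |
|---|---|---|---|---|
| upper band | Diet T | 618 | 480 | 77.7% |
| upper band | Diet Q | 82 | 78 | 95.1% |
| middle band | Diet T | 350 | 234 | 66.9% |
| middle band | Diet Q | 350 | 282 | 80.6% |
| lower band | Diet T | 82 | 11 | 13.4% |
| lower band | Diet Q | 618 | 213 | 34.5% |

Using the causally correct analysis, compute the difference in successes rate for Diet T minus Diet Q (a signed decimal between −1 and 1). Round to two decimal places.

+0.14

Within every week-4 weight band level Diet Q has the higher rate, yet pooled Diet T does — Simpson's reversal.
Week-4 weight band is downstream of the diet. One should not condition on a consequence of treatment, so the overall rates are the right comparison.
The causal difference is the pooled difference: 0.690 − 0.546 = +0.145.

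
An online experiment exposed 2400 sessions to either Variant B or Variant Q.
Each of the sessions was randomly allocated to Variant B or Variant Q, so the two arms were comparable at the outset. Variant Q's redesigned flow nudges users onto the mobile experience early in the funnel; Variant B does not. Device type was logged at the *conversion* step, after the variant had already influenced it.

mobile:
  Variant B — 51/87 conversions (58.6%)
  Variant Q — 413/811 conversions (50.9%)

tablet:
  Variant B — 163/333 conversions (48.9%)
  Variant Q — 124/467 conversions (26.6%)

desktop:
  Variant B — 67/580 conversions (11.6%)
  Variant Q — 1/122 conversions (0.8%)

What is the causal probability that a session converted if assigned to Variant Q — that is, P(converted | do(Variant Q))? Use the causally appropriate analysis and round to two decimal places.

0.38

Device type is downstream of the variant. One should not condition on a consequence of treatment, so the overall rates are the right comparison.
So P(outcome | do(Variant Q)) is just the pooled rate for Variant Q: 538/1400 = 0.384.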